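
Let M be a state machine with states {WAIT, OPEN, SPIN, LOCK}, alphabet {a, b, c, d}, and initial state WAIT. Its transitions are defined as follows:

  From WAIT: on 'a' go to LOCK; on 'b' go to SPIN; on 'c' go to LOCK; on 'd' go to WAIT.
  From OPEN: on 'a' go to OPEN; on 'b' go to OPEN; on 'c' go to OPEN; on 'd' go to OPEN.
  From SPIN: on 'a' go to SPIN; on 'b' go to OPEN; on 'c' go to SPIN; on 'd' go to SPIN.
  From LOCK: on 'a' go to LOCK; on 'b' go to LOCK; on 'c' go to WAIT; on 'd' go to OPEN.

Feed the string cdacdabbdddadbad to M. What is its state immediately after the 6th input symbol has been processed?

OPEN

Trace: WAIT -c-> LOCK -d-> OPEN -a-> OPEN -c-> OPEN -d-> OPEN -a-> OPEN
After 6 symbols: OPEN.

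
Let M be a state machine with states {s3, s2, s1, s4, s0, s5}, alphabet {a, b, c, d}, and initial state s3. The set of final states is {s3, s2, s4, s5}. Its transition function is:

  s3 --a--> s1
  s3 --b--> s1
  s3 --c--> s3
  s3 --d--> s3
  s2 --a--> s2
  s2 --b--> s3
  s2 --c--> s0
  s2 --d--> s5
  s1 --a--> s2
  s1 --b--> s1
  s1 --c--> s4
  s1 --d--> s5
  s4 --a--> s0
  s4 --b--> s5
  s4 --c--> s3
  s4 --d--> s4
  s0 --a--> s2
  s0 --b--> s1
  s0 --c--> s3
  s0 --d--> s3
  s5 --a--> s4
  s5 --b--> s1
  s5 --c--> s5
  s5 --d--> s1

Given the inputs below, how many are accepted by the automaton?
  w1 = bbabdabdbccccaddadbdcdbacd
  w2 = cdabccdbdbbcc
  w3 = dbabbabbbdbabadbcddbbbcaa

3

w1:
  start at s3
  read 'b': s3 → s1
  read 'b': s1 → s1
  read 'a': s1 → s2
  read 'b': s2 → s3
  read 'd': s3 → s3
  read 'a': s3 → s1
  read 'b': s1 → s1
  read 'd': s1 → s5
  read 'b': s5 → s1
  read 'c': s1 → s4
  read 'c': s4 → s3
  read 'c': s3 → s3
  read 'c': s3 → s3
  read 'a': s3 → s1
  read 'd': s1 → s5
  read 'd': s5 → s1
  read 'a': s1 → s2
  read 'd': s2 → s5
  read 'b': s5 → s1
  read 'd': s1 → s5
  read 'c': s5 → s5
  read 'd': s5 → s1
  read 'b': s1 → s1
  read 'a': s1 → s2
  read 'c': s2 → s0
  read 'd': s0 → s3
  end s3, accepted
w2:
  start at s3
  read 'c': s3 → s3
  read 'd': s3 → s3
  read 'a': s3 → s1
  read 'b': s1 → s1
  read 'c': s1 → s4
  read 'c': s4 → s3
  read 'd': s3 → s3
  read 'b': s3 → s1
  read 'd': s1 → s5
  read 'b': s5 → s1
  read 'b': s1 → s1
  read 'c': s1 → s4
  read 'c': s4 → s3
  end s3, accepted
w3:
  start at s3
  read 'd': s3 → s3
  read 'b': s3 → s1
  read 'a': s1 → s2
  read 'b': s2 → s3
  read 'b': s3 → s1
  read 'a': s1 → s2
  read 'b': s2 → s3
  read 'b': s3 → s1
  read 'b': s1 → s1
  read 'd': s1 → s5
  read 'b': s5 → s1
  read 'a': s1 → s2
  read 'b': s2 → s3
  read 'a': s3 → s1
  read 'd': s1 → s5
  read 'b': s5 → s1
  read 'c': s1 → s4
  read 'd': s4 → s4
  read 'd': s4 → s4
  read 'b': s4 → s5
  read 'b': s5 → s1
  read 'b': s1 → s1
  read 'c': s1 → s4
  read 'a': s4 → s0
  read 'a': s0 → s2
  end s2, accepted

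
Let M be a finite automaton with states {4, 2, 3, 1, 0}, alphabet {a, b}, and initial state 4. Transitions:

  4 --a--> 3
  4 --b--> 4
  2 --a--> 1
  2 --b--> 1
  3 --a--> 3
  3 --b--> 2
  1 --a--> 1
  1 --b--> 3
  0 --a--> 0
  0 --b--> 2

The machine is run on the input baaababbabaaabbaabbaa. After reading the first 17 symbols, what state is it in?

start at 4
read 'b': 4 → 4
read 'a': 4 → 3
read 'a': 3 → 3
read 'a': 3 → 3
read 'b': 3 → 2
read 'a': 2 → 1
read 'b': 1 → 3
read 'b': 3 → 2
read 'a': 2 → 1
read 'b': 1 → 3
read 'a': 3 → 3
read 'a': 3 → 3
read 'a': 3 → 3
read 'b': 3 → 2
read 'b': 2 → 1
read 'a': 1 → 1
read 'a': 1 → 1
After 17 symbols: 1.

1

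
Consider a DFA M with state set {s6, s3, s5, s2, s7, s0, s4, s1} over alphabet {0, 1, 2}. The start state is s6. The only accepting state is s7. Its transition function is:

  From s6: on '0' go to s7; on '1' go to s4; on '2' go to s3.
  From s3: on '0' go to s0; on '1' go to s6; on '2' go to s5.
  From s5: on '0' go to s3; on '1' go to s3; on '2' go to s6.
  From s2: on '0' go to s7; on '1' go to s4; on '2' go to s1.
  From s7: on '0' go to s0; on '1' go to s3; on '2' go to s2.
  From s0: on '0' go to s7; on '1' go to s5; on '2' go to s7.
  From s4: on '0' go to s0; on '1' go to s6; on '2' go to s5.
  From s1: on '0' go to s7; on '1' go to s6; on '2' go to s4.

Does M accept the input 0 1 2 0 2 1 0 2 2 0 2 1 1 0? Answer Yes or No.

Yes

start at s6
read '0': s6 → s7
read '1': s7 → s3
read '2': s3 → s5
read '0': s5 → s3
read '2': s3 → s5
read '1': s5 → s3
read '0': s3 → s0
read '2': s0 → s7
read '2': s7 → s2
read '0': s2 → s7
read '2': s7 → s2
read '1': s2 → s4
read '1': s4 → s6
read '0': s6 → s7
End state s7 is accepting.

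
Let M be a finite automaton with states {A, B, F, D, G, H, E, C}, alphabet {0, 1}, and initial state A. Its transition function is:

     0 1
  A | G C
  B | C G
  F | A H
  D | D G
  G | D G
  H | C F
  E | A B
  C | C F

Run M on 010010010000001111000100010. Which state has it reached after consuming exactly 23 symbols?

A → G → G → D → D → G → D → D → G → D → D → D → D → D → D → G → G → G → G → D → D → D → G → D
After 23 symbols: D.

D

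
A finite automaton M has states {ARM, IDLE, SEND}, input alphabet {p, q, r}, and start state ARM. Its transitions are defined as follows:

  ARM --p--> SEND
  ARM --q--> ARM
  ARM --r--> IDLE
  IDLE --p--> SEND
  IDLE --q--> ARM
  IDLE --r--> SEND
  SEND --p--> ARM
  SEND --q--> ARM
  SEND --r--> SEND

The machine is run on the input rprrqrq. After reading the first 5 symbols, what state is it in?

Trace: ARM -r-> IDLE -p-> SEND -r-> SEND -r-> SEND -q-> ARM
After 5 symbols: ARM.

ARM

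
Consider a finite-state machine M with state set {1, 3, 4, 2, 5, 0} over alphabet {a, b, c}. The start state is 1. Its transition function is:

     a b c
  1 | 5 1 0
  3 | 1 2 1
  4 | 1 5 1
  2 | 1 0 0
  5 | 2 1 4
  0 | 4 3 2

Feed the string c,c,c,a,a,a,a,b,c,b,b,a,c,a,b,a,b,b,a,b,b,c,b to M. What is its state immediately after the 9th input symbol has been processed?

start at 1
read 'c': 1 → 0
read 'c': 0 → 2
read 'c': 2 → 0
read 'a': 0 → 4
read 'a': 4 → 1
read 'a': 1 → 5
read 'a': 5 → 2
read 'b': 2 → 0
read 'c': 0 → 2
After 9 symbols: 2.

2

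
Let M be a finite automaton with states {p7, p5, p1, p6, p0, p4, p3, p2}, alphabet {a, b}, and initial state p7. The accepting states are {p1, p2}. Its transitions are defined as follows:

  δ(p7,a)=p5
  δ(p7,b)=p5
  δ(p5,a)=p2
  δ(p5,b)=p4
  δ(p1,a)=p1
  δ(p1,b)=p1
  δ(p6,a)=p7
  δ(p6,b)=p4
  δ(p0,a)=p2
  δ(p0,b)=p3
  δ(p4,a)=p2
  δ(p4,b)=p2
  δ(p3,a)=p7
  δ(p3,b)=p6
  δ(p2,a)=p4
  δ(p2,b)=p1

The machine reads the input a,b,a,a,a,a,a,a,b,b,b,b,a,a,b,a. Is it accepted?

p7 → p5 → p4 → p2 → p4 → p2 → p4 → p2 → p4 → p2 → p1 → p1 → p1 → p1 → p1 → p1 → p1
End state p1 is accepting.

Yes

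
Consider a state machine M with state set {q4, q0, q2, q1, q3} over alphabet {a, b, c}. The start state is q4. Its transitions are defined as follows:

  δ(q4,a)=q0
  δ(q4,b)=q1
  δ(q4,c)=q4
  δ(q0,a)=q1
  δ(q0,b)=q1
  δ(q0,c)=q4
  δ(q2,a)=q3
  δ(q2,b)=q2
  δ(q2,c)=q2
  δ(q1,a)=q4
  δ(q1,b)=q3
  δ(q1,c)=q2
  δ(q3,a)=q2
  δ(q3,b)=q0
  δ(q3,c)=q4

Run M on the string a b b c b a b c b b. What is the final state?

q2

start at q4
read 'a': q4 → q0
read 'b': q0 → q1
read 'b': q1 → q3
read 'c': q3 → q4
read 'b': q4 → q1
read 'a': q1 → q4
read 'b': q4 → q1
read 'c': q1 → q2
read 'b': q2 → q2
read 'b': q2 → q2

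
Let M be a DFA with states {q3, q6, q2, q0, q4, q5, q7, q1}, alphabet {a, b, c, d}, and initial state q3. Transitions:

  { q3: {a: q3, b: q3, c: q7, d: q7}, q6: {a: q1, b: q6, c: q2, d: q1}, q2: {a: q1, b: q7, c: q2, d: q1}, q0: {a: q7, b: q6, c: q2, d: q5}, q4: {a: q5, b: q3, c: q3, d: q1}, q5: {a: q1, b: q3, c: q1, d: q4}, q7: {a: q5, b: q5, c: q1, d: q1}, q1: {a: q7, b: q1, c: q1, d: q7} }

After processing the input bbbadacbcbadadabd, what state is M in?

start at q3
read 'b': q3 → q3
read 'b': q3 → q3
read 'b': q3 → q3
read 'a': q3 → q3
read 'd': q3 → q7
read 'a': q7 → q5
read 'c': q5 → q1
read 'b': q1 → q1
read 'c': q1 → q1
read 'b': q1 → q1
read 'a': q1 → q7
read 'd': q7 → q1
read 'a': q1 → q7
read 'd': q7 → q1
read 'a': q1 → q7
read 'b': q7 → q5
read 'd': q5 → q4

q4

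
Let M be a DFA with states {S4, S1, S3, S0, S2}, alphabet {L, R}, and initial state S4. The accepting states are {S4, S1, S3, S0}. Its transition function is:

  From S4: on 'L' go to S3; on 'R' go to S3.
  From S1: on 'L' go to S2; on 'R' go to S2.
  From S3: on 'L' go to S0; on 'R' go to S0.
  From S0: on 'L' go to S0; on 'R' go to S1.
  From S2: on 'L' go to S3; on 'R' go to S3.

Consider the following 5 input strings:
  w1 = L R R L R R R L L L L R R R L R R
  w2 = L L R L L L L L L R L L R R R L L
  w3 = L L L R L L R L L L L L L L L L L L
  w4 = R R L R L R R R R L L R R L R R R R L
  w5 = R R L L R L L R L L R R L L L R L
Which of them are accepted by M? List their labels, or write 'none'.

w2, w3, w4

w1: S4 → S3 → S0 → S1 → S2 → S3 → S0 → S1 → S2 → S3 → S0 → S0 → S1 → S2 → S3 → S0 → S1 → S2  → end S2, rejected
w2: S4 → S3 → S0 → S1 → S2 → S3 → S0 → S0 → S0 → S0 → S1 → S2 → S3 → S0 → S1 → S2 → S3 → S0  → end S0, accepted
w3: S4 → S3 → S0 → S0 → S1 → S2 → S3 → S0 → S0 → S0 → S0 → S0 → S0 → S0 → S0 → S0 → S0 → S0 → S0  → end S0, accepted
w4: S4 → S3 → S0 → S0 → S1 → S2 → S3 → S0 → S1 → S2 → S3 → S0 → S1 → S2 → S3 → S0 → S1 → S2 → S3 → S0  → end S0, accepted
w5: S4 → S3 → S0 → S0 → S0 → S1 → S2 → S3 → S0 → S0 → S0 → S1 → S2 → S3 → S0 → S0 → S1 → S2  → end S2, rejected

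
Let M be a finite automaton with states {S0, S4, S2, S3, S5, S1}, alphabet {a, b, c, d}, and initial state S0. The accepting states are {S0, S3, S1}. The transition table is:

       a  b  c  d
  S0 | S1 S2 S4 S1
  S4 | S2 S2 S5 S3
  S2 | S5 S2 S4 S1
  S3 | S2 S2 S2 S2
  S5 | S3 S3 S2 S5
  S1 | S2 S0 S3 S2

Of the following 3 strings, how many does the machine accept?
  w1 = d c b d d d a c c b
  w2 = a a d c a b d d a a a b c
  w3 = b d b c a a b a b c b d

w1: S0 → S1 → S3 → S2 → S1 → S2 → S1 → S2 → S4 → S5 → S3  → end S3, accepted
w2: S0 → S1 → S2 → S1 → S3 → S2 → S2 → S1 → S2 → S5 → S3 → S2 → S2 → S4  → end S4, rejected
w3: S0 → S2 → S1 → S0 → S4 → S2 → S5 → S3 → S2 → S2 → S4 → S2 → S1  → end S1, accepted

2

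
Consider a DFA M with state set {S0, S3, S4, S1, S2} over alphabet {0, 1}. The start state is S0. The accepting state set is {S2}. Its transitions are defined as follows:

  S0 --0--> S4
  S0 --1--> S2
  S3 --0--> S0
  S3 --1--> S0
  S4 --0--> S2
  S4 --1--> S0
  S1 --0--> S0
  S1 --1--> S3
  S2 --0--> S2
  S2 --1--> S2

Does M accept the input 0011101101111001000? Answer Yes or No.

Yes

Trace: S0 -0-> S4 -0-> S2 -1-> S2 -1-> S2 -1-> S2 -0-> S2 -1-> S2 -1-> S2 -0-> S2 -1-> S2 -1-> S2 -1-> S2 -1-> S2 -0-> S2 -0-> S2 -1-> S2 -0-> S2 -0-> S2 -0-> S2
End state S2 is accepting.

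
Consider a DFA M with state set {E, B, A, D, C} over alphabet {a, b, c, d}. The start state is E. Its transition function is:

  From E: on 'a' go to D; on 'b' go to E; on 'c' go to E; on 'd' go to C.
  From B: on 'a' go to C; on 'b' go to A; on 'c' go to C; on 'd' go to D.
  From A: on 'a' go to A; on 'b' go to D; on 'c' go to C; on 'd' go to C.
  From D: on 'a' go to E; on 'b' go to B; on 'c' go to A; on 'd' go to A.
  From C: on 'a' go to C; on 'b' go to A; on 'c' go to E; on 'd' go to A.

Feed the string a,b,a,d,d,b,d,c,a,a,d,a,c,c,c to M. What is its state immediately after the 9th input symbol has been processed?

D

E → D → B → C → A → C → A → C → E → D
After 9 symbols: D.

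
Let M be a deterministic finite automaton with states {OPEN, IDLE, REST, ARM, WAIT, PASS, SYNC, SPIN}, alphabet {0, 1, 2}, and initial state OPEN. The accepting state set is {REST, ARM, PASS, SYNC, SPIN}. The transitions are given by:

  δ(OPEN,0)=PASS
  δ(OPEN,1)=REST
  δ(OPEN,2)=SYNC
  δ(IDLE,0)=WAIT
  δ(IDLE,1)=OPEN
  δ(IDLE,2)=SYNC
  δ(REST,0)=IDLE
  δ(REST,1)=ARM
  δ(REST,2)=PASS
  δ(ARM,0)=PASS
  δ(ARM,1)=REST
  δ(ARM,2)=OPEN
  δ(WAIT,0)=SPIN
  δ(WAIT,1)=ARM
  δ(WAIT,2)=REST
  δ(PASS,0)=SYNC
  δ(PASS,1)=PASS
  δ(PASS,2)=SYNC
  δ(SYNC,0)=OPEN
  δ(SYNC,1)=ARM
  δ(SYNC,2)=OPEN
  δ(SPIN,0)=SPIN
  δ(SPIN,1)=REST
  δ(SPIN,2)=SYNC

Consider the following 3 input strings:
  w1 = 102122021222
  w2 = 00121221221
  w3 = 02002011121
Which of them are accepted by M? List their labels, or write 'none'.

w1: OPEN → REST → IDLE → SYNC → ARM → OPEN → SYNC → OPEN → SYNC → ARM → OPEN → SYNC → OPEN  → end OPEN, rejected
w2: OPEN → PASS → SYNC → ARM → OPEN → REST → PASS → SYNC → ARM → OPEN → SYNC → ARM  → end ARM, accepted
w3: OPEN → PASS → SYNC → OPEN → PASS → SYNC → OPEN → REST → ARM → REST → PASS → PASS  → end PASS, accepted

w2, w3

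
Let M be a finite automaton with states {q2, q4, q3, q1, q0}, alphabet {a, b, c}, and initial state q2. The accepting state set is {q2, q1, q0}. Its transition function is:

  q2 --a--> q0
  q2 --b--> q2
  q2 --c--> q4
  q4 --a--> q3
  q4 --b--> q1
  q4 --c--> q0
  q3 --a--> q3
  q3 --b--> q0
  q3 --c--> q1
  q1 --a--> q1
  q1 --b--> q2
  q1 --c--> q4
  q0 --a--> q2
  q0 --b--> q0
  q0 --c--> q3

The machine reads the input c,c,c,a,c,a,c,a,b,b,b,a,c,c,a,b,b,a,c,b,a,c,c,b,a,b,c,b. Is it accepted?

q2 → q4 → q0 → q3 → q3 → q1 → q1 → q4 → q3 → q0 → q0 → q0 → q2 → q4 → q0 → q2 → q2 → q2 → q0 → q3 → q0 → q2 → q4 → q0 → q0 → q2 → q2 → q4 → q1
End state q1 is accepting.

Yes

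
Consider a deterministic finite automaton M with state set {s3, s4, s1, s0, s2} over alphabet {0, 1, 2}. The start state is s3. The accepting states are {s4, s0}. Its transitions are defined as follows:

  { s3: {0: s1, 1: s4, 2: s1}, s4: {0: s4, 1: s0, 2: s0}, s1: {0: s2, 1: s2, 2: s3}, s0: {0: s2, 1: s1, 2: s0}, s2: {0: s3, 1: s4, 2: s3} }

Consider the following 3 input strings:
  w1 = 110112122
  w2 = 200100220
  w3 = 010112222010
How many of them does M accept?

w1: Trace: s3 -1-> s4 -1-> s0 -0-> s2 -1-> s4 -1-> s0 -2-> s0 -1-> s1 -2-> s3 -2-> s1  → end s1, rejected
w2: Trace: s3 -2-> s1 -0-> s2 -0-> s3 -1-> s4 -0-> s4 -0-> s4 -2-> s0 -2-> s0 -0-> s2  → end s2, rejected
w3: Trace: s3 -0-> s1 -1-> s2 -0-> s3 -1-> s4 -1-> s0 -2-> s0 -2-> s0 -2-> s0 -2-> s0 -0-> s2 -1-> s4 -0-> s4  → end s4, accepted

1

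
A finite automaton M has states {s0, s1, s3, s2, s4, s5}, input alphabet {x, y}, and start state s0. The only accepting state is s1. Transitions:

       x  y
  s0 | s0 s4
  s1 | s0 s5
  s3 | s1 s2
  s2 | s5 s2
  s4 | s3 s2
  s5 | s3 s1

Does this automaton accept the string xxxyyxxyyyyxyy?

No

start at s0
read 'x': s0 → s0
read 'x': s0 → s0
read 'x': s0 → s0
read 'y': s0 → s4
read 'y': s4 → s2
read 'x': s2 → s5
read 'x': s5 → s3
read 'y': s3 → s2
read 'y': s2 → s2
read 'y': s2 → s2
read 'y': s2 → s2
read 'x': s2 → s5
read 'y': s5 → s1
read 'y': s1 → s5
End state s5 is not accepting.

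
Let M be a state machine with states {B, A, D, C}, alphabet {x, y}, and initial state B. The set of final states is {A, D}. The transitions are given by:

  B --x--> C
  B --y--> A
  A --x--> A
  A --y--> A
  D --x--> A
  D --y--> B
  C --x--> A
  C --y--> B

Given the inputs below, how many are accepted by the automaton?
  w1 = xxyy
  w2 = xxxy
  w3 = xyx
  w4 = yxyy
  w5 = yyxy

w1: Trace: B -x-> C -x-> A -y-> A -y-> A  → end A, accepted
w2: Trace: B -x-> C -x-> A -x-> A -y-> A  → end A, accepted
w3: Trace: B -x-> C -y-> B -x-> C  → end C, rejected
w4: Trace: B -y-> A -x-> A -y-> A -y-> A  → end A, accepted
w5: Trace: B -y-> A -y-> A -x-> A -y-> A  → end A, accepted

4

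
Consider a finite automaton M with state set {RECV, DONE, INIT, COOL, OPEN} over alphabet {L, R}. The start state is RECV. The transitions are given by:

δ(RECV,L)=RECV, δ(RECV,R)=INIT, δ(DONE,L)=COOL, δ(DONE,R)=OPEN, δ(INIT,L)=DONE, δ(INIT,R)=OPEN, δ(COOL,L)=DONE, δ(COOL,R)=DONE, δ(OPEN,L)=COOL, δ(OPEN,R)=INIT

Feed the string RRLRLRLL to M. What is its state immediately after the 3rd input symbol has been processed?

COOL

Trace: RECV -R-> INIT -R-> OPEN -L-> COOL
After 3 symbols: COOL.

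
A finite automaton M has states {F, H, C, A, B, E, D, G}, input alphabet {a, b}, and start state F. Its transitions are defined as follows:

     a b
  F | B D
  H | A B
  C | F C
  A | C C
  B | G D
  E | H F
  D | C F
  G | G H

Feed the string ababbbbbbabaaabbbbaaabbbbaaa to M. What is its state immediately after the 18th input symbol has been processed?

start at F
read 'a': F → B
read 'b': B → D
read 'a': D → C
read 'b': C → C
read 'b': C → C
read 'b': C → C
read 'b': C → C
read 'b': C → C
read 'b': C → C
read 'a': C → F
read 'b': F → D
read 'a': D → C
read 'a': C → F
read 'a': F → B
read 'b': B → D
read 'b': D → F
read 'b': F → D
read 'b': D → F
After 18 symbols: F.

F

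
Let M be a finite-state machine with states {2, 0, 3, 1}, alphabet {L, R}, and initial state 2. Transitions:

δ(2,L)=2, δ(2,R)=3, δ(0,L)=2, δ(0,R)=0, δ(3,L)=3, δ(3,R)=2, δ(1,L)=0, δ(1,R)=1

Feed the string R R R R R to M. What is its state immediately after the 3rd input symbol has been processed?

3

start at 2
read 'R': 2 → 3
read 'R': 3 → 2
read 'R': 2 → 3
After 3 symbols: 3.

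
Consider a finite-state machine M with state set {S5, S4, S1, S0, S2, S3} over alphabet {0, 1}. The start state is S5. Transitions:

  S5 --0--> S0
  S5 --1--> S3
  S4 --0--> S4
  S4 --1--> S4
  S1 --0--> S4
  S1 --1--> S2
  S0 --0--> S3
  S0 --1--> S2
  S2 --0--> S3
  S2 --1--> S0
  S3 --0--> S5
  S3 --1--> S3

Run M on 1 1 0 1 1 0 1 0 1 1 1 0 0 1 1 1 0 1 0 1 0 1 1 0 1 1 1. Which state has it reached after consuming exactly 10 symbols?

start at S5
read '1': S5 → S3
read '1': S3 → S3
read '0': S3 → S5
read '1': S5 → S3
read '1': S3 → S3
read '0': S3 → S5
read '1': S5 → S3
read '0': S3 → S5
read '1': S5 → S3
read '1': S3 → S3
After 10 symbols: S3.

S3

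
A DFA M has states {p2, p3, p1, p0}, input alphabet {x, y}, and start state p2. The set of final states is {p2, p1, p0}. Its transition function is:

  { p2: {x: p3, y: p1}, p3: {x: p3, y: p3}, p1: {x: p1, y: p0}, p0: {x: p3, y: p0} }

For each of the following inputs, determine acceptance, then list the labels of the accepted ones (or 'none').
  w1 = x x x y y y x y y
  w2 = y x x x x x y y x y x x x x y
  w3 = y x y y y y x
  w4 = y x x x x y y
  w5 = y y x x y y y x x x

w1: p2 → p3 → p3 → p3 → p3 → p3 → p3 → p3 → p3 → p3  → end p3, rejected
w2: p2 → p1 → p1 → p1 → p1 → p1 → p1 → p0 → p0 → p3 → p3 → p3 → p3 → p3 → p3 → p3  → end p3, rejected
w3: p2 → p1 → p1 → p0 → p0 → p0 → p0 → p3  → end p3, rejected
w4: p2 → p1 → p1 → p1 → p1 → p1 → p0 → p0  → end p0, accepted
w5: p2 → p1 → p0 → p3 → p3 → p3 → p3 → p3 → p3 → p3 → p3  → end p3, rejected

w4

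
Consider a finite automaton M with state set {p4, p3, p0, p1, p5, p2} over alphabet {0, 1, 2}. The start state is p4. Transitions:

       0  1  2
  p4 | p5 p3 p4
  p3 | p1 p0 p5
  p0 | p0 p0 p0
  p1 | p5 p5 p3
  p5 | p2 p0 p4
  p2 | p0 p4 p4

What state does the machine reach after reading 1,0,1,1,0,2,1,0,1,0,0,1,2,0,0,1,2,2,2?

Trace: p4 -1-> p3 -0-> p1 -1-> p5 -1-> p0 -0-> p0 -2-> p0 -1-> p0 -0-> p0 -1-> p0 -0-> p0 -0-> p0 -1-> p0 -2-> p0 -0-> p0 -0-> p0 -1-> p0 -2-> p0 -2-> p0 -2-> p0

p0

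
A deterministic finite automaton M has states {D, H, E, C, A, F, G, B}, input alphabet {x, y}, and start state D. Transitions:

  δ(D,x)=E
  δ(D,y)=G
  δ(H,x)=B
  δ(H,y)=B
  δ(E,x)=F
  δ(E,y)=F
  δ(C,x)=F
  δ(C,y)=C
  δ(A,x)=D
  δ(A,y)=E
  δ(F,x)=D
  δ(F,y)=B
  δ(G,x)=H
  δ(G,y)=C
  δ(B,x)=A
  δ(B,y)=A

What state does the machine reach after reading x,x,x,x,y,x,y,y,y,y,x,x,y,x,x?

Trace: D -x-> E -x-> F -x-> D -x-> E -y-> F -x-> D -y-> G -y-> C -y-> C -y-> C -x-> F -x-> D -y-> G -x-> H -x-> B

B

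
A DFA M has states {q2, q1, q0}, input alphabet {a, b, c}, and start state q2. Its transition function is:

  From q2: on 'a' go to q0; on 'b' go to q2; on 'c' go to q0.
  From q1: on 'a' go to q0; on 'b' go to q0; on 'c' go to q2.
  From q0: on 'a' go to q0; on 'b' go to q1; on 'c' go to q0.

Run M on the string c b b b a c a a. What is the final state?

Trace: q2 -c-> q0 -b-> q1 -b-> q0 -b-> q1 -a-> q0 -c-> q0 -a-> q0 -a-> q0

q0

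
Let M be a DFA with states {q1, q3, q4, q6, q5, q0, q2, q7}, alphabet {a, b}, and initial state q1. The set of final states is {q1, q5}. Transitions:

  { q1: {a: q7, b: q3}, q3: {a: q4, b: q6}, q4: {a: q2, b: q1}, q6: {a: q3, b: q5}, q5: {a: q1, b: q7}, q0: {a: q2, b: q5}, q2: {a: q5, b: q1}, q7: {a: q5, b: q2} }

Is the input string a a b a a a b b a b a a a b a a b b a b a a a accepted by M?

No

q1 → q7 → q5 → q7 → q5 → q1 → q7 → q2 → q1 → q7 → q2 → q5 → q1 → q7 → q2 → q5 → q1 → q3 → q6 → q3 → q6 → q3 → q4 → q2
End state q2 is not accepting.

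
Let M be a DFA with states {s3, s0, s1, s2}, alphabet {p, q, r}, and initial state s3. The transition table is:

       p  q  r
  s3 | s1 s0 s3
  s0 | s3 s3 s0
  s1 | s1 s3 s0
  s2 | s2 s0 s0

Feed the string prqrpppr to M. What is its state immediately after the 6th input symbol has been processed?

s1

s3 → s1 → s0 → s3 → s3 → s1 → s1
After 6 symbols: s1.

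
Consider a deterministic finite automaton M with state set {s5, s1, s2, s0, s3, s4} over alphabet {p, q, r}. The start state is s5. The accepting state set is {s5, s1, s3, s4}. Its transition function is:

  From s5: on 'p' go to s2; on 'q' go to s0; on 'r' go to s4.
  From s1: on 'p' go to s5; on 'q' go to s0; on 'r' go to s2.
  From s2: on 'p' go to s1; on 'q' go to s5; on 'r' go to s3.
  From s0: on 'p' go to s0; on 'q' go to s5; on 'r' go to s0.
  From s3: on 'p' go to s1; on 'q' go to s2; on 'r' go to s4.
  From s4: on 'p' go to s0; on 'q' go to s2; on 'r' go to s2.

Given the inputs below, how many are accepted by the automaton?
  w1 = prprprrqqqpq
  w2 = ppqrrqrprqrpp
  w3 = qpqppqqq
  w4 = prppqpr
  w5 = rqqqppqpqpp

2

w1: Trace: s5 -p-> s2 -r-> s3 -p-> s1 -r-> s2 -p-> s1 -r-> s2 -r-> s3 -q-> s2 -q-> s5 -q-> s0 -p-> s0 -q-> s5  → end s5, accepted
w2: Trace: s5 -p-> s2 -p-> s1 -q-> s0 -r-> s0 -r-> s0 -q-> s5 -r-> s4 -p-> s0 -r-> s0 -q-> s5 -r-> s4 -p-> s0 -p-> s0  → end s0, rejected
w3: Trace: s5 -q-> s0 -p-> s0 -q-> s5 -p-> s2 -p-> s1 -q-> s0 -q-> s5 -q-> s0  → end s0, rejected
w4: Trace: s5 -p-> s2 -r-> s3 -p-> s1 -p-> s5 -q-> s0 -p-> s0 -r-> s0  → end s0, rejected
w5: Trace: s5 -r-> s4 -q-> s2 -q-> s5 -q-> s0 -p-> s0 -p-> s0 -q-> s5 -p-> s2 -q-> s5 -p-> s2 -p-> s1  → end s1, accepted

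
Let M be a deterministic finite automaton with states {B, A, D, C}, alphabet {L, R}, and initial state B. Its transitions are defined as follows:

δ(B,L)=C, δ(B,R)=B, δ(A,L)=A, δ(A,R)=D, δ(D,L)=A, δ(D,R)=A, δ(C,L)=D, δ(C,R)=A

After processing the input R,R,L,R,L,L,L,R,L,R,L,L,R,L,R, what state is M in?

start at B
read 'R': B → B
read 'R': B → B
read 'L': B → C
read 'R': C → A
read 'L': A → A
read 'L': A → A
read 'L': A → A
read 'R': A → D
read 'L': D → A
read 'R': A → D
read 'L': D → A
read 'L': A → A
read 'R': A → D
read 'L': D → A
read 'R': A → D

D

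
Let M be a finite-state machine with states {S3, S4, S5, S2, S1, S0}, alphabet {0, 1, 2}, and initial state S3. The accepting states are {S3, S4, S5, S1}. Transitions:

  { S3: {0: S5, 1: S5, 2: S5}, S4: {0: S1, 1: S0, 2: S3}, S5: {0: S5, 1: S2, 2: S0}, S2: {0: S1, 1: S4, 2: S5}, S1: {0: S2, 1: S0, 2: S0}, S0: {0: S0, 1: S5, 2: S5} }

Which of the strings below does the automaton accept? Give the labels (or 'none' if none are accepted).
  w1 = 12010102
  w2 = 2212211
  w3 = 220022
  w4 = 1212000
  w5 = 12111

w1: Trace: S3 -1-> S5 -2-> S0 -0-> S0 -1-> S5 -0-> S5 -1-> S2 -0-> S1 -2-> S0  → end S0, rejected
w2: Trace: S3 -2-> S5 -2-> S0 -1-> S5 -2-> S0 -2-> S5 -1-> S2 -1-> S4  → end S4, accepted
w3: Trace: S3 -2-> S5 -2-> S0 -0-> S0 -0-> S0 -2-> S5 -2-> S0  → end S0, rejected
w4: Trace: S3 -1-> S5 -2-> S0 -1-> S5 -2-> S0 -0-> S0 -0-> S0 -0-> S0  → end S0, rejected
w5: Trace: S3 -1-> S5 -2-> S0 -1-> S5 -1-> S2 -1-> S4  → end S4, accepted

w2, w5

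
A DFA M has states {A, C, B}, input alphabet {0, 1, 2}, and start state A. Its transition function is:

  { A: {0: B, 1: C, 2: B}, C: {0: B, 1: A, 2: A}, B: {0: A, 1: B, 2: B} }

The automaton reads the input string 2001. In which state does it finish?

B

Trace: A -2-> B -0-> A -0-> B -1-> B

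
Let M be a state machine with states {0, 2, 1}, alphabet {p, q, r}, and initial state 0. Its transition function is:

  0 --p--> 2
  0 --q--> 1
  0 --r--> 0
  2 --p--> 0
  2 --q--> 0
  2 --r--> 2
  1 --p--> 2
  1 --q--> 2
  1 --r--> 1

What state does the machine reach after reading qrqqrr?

Trace: 0 -q-> 1 -r-> 1 -q-> 2 -q-> 0 -r-> 0 -r-> 0

0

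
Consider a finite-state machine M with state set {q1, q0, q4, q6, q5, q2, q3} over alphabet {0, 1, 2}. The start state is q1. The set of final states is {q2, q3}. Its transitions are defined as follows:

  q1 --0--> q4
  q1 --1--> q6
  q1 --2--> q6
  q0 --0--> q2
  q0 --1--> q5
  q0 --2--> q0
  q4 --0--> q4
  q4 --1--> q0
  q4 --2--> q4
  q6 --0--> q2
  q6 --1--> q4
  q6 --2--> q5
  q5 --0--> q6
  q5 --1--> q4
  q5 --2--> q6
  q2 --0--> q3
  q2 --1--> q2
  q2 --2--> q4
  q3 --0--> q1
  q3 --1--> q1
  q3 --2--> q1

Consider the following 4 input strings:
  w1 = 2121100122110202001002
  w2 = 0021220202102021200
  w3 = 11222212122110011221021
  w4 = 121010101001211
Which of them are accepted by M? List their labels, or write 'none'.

w2

w1: Trace: q1 -2-> q6 -1-> q4 -2-> q4 -1-> q0 -1-> q5 -0-> q6 -0-> q2 -1-> q2 -2-> q4 -2-> q4 -1-> q0 -1-> q5 -0-> q6 -2-> q5 -0-> q6 -2-> q5 -0-> q6 -0-> q2 -1-> q2 -0-> q3 -0-> q1 -2-> q6  → end q6, rejected
w2: Trace: q1 -0-> q4 -0-> q4 -2-> q4 -1-> q0 -2-> q0 -2-> q0 -0-> q2 -2-> q4 -0-> q4 -2-> q4 -1-> q0 -0-> q2 -2-> q4 -0-> q4 -2-> q4 -1-> q0 -2-> q0 -0-> q2 -0-> q3  → end q3, accepted
w3: Trace: q1 -1-> q6 -1-> q4 -2-> q4 -2-> q4 -2-> q4 -2-> q4 -1-> q0 -2-> q0 -1-> q5 -2-> q6 -2-> q5 -1-> q4 -1-> q0 -0-> q2 -0-> q3 -1-> q1 -1-> q6 -2-> q5 -2-> q6 -1-> q4 -0-> q4 -2-> q4 -1-> q0  → end q0, rejected
w4: Trace: q1 -1-> q6 -2-> q5 -1-> q4 -0-> q4 -1-> q0 -0-> q2 -1-> q2 -0-> q3 -1-> q1 -0-> q4 -0-> q4 -1-> q0 -2-> q0 -1-> q5 -1-> q4  → end q4, rejected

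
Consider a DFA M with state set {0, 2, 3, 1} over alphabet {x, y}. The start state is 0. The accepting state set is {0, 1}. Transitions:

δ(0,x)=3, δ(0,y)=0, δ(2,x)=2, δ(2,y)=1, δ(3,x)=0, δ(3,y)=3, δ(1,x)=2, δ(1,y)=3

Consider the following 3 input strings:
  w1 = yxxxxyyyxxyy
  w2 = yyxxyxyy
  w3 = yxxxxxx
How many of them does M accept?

w1: 0 → 0 → 3 → 0 → 3 → 0 → 0 → 0 → 0 → 3 → 0 → 0 → 0  → end 0, accepted
w2: 0 → 0 → 0 → 3 → 0 → 0 → 3 → 3 → 3  → end 3, rejected
w3: 0 → 0 → 3 → 0 → 3 → 0 → 3 → 0  → end 0, accepted

2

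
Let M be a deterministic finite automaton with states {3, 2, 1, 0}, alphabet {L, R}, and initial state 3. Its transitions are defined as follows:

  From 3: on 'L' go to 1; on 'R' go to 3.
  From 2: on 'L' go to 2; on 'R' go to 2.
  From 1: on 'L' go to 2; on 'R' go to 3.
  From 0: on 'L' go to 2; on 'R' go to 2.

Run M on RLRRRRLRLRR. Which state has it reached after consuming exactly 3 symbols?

3

Trace: 3 -R-> 3 -L-> 1 -R-> 3
After 3 symbols: 3.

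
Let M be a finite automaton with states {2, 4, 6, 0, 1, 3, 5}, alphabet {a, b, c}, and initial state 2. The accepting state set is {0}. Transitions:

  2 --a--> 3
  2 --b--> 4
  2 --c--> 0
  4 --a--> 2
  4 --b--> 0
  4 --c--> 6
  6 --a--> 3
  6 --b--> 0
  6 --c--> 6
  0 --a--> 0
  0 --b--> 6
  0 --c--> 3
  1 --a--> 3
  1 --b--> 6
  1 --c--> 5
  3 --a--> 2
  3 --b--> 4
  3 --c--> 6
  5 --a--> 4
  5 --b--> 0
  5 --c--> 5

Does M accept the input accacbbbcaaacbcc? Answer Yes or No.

2 → 3 → 6 → 6 → 3 → 6 → 0 → 6 → 0 → 3 → 2 → 3 → 2 → 0 → 6 → 6 → 6
End state 6 is not accepting.

No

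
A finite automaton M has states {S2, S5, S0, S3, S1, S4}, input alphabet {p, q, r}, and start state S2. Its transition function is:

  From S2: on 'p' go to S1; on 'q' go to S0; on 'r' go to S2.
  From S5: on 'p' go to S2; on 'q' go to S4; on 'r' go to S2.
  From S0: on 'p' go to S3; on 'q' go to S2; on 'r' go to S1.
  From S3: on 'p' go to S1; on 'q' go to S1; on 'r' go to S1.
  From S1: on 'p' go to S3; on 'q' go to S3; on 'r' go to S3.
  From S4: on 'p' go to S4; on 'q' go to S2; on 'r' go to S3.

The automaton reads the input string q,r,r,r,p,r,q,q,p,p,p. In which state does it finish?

S3

S2 → S0 → S1 → S3 → S1 → S3 → S1 → S3 → S1 → S3 → S1 → S3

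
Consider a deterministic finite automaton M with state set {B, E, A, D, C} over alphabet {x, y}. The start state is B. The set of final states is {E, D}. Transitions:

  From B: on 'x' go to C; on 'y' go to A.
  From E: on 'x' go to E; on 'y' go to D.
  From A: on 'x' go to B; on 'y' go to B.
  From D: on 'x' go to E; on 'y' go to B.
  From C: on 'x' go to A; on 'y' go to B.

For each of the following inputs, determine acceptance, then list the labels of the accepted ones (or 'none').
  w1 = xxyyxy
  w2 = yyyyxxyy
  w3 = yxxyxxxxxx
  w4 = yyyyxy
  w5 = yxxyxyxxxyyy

w1: B → C → A → B → A → B → A  → end A, rejected
w2: B → A → B → A → B → C → A → B → A  → end A, rejected
w3: B → A → B → C → B → C → A → B → C → A → B  → end B, rejected
w4: B → A → B → A → B → C → B  → end B, rejected
w5: B → A → B → C → B → C → B → C → A → B → A → B → A  → end A, rejected

none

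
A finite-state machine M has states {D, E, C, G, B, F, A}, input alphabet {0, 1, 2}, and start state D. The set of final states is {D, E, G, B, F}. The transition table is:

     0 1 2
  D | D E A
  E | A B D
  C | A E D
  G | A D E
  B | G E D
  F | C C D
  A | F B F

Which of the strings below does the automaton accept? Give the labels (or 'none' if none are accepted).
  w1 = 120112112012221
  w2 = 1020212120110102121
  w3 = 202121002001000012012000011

w2, w3

w1:
  start at D
  read '1': D → E
  read '2': E → D
  read '0': D → D
  read '1': D → E
  read '1': E → B
  read '2': B → D
  read '1': D → E
  read '1': E → B
  read '2': B → D
  read '0': D → D
  read '1': D → E
  read '2': E → D
  read '2': D → A
  read '2': A → F
  read '1': F → C
  end C, rejected
w2:
  start at D
  read '1': D → E
  read '0': E → A
  read '2': A → F
  read '0': F → C
  read '2': C → D
  read '1': D → E
  read '2': E → D
  read '1': D → E
  read '2': E → D
  read '0': D → D
  read '1': D → E
  read '1': E → B
  read '0': B → G
  read '1': G → D
  read '0': D → D
  read '2': D → A
  read '1': A → B
  read '2': B → D
  read '1': D → E
  end E, accepted
w3:
  start at D
  read '2': D → A
  read '0': A → F
  read '2': F → D
  read '1': D → E
  read '2': E → D
  read '1': D → E
  read '0': E → A
  read '0': A → F
  read '2': F → D
  read '0': D → D
  read '0': D → D
  read '1': D → E
  read '0': E → A
  read '0': A → F
  read '0': F → C
  read '0': C → A
  read '1': A → B
  read '2': B → D
  read '0': D → D
  read '1': D → E
  read '2': E → D
  read '0': D → D
  read '0': D → D
  read '0': D → D
  read '0': D → D
  read '1': D → E
  read '1': E → B
  end B, accepted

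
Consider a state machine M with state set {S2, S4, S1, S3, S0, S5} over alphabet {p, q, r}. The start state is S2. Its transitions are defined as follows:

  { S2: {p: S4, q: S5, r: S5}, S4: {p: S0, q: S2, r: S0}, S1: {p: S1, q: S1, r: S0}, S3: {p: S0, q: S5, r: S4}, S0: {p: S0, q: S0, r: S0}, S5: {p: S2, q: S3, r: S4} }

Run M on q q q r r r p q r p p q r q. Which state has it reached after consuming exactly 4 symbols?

start at S2
read 'q': S2 → S5
read 'q': S5 → S3
read 'q': S3 → S5
read 'r': S5 → S4
After 4 symbols: S4.

S4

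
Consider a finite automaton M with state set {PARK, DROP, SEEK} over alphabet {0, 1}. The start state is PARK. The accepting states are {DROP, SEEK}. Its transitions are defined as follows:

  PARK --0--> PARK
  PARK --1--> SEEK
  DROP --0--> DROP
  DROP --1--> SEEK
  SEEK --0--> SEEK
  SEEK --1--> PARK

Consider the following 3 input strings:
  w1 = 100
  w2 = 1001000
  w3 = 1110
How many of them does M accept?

w1:
  start at PARK
  read '1': PARK → SEEK
  read '0': SEEK → SEEK
  read '0': SEEK → SEEK
  end SEEK, accepted
w2:
  start at PARK
  read '1': PARK → SEEK
  read '0': SEEK → SEEK
  read '0': SEEK → SEEK
  read '1': SEEK → PARK
  read '0': PARK → PARK
  read '0': PARK → PARK
  read '0': PARK → PARK
  end PARK, rejected
w3:
  start at PARK
  read '1': PARK → SEEK
  read '1': SEEK → PARK
  read '1': PARK → SEEK
  read '0': SEEK → SEEK
  end SEEK, accepted

2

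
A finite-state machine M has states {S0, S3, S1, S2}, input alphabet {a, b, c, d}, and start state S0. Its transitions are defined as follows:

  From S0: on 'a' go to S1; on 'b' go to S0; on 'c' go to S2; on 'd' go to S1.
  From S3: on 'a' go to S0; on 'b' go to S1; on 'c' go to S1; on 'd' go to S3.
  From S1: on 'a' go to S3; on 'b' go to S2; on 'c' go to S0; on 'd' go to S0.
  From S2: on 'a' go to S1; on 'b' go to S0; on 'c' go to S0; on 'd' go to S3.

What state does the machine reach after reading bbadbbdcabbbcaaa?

S0 → S0 → S0 → S1 → S0 → S0 → S0 → S1 → S0 → S1 → S2 → S0 → S0 → S2 → S1 → S3 → S0

S0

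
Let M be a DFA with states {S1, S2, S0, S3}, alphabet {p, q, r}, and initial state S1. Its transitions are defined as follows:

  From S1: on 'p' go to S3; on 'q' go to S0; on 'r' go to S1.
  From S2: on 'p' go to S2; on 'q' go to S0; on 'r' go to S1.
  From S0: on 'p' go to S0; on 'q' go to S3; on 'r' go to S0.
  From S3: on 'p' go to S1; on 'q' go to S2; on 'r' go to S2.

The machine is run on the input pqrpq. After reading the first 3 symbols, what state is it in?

S1

start at S1
read 'p': S1 → S3
read 'q': S3 → S2
read 'r': S2 → S1
After 3 symbols: S1.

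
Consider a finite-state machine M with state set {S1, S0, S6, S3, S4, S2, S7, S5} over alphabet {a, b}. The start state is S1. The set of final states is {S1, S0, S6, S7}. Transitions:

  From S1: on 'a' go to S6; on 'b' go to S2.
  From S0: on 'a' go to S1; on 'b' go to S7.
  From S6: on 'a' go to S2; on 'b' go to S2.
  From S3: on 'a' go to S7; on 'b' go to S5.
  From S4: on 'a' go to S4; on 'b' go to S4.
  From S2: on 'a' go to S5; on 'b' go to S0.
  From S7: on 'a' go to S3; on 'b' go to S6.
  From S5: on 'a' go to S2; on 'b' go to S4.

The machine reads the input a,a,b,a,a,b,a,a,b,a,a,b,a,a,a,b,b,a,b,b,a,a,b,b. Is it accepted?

Trace: S1 -a-> S6 -a-> S2 -b-> S0 -a-> S1 -a-> S6 -b-> S2 -a-> S5 -a-> S2 -b-> S0 -a-> S1 -a-> S6 -b-> S2 -a-> S5 -a-> S2 -a-> S5 -b-> S4 -b-> S4 -a-> S4 -b-> S4 -b-> S4 -a-> S4 -a-> S4 -b-> S4 -b-> S4
End state S4 is not accepting.

No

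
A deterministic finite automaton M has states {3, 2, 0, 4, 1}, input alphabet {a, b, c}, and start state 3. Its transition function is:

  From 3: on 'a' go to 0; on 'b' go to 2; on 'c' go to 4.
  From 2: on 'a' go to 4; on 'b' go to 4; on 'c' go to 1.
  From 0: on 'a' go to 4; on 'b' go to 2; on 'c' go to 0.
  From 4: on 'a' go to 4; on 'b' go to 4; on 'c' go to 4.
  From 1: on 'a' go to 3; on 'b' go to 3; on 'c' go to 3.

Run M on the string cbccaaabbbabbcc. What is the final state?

4

start at 3
read 'c': 3 → 4
read 'b': 4 → 4
read 'c': 4 → 4
read 'c': 4 → 4
read 'a': 4 → 4
read 'a': 4 → 4
read 'a': 4 → 4
read 'b': 4 → 4
read 'b': 4 → 4
read 'b': 4 → 4
read 'a': 4 → 4
read 'b': 4 → 4
read 'b': 4 → 4
read 'c': 4 → 4
read 'c': 4 → 4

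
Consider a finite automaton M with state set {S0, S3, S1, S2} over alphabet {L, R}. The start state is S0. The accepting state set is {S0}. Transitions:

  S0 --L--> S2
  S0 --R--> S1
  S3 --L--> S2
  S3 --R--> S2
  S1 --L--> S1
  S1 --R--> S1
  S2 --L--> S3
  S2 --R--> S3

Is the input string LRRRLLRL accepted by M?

No

Trace: S0 -L-> S2 -R-> S3 -R-> S2 -R-> S3 -L-> S2 -L-> S3 -R-> S2 -L-> S3
End state S3 is not accepting.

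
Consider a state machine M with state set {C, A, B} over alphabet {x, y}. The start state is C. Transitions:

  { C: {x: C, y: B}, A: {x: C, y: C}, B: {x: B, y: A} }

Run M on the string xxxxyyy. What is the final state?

C

Trace: C -x-> C -x-> C -x-> C -x-> C -y-> B -y-> A -y-> C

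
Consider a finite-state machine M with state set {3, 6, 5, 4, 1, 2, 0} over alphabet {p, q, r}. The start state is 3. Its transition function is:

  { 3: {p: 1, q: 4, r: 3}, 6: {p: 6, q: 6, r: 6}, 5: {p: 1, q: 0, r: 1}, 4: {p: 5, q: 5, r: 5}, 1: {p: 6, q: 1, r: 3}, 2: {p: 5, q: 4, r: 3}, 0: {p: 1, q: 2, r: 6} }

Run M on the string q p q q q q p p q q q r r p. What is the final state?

3 → 4 → 5 → 0 → 2 → 4 → 5 → 1 → 6 → 6 → 6 → 6 → 6 → 6 → 6

6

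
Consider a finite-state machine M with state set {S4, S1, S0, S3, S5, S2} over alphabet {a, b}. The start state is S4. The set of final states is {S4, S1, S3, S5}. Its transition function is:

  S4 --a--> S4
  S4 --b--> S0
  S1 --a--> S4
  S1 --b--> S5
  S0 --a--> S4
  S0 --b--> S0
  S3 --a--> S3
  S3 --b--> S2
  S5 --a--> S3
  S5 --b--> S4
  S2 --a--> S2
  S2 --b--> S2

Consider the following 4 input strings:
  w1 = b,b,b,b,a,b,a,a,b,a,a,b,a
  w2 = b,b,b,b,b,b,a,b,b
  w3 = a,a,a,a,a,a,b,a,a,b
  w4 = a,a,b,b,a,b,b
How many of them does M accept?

w1: S4 → S0 → S0 → S0 → S0 → S4 → S0 → S4 → S4 → S0 → S4 → S4 → S0 → S4  → end S4, accepted
w2: S4 → S0 → S0 → S0 → S0 → S0 → S0 → S4 → S0 → S0  → end S0, rejected
w3: S4 → S4 → S4 → S4 → S4 → S4 → S4 → S0 → S4 → S4 → S0  → end S0, rejected
w4: S4 → S4 → S4 → S0 → S0 → S4 → S0 → S0  → end S0, rejected

1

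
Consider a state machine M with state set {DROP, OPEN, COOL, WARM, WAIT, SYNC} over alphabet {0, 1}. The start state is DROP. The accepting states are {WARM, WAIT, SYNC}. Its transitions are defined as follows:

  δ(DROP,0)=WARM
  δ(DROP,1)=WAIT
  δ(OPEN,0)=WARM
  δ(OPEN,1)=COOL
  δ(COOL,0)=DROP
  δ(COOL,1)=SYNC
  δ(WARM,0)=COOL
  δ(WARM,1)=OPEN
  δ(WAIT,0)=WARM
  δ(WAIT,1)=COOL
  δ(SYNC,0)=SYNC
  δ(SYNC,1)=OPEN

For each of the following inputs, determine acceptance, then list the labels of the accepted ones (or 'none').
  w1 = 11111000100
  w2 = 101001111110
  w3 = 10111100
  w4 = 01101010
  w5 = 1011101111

w1, w4

w1: DROP → WAIT → COOL → SYNC → OPEN → COOL → DROP → WARM → COOL → SYNC → SYNC → SYNC  → end SYNC, accepted
w2: DROP → WAIT → WARM → OPEN → WARM → COOL → SYNC → OPEN → COOL → SYNC → OPEN → COOL → DROP  → end DROP, rejected
w3: DROP → WAIT → WARM → OPEN → COOL → SYNC → OPEN → WARM → COOL  → end COOL, rejected
w4: DROP → WARM → OPEN → COOL → DROP → WAIT → WARM → OPEN → WARM  → end WARM, accepted
w5: DROP → WAIT → WARM → OPEN → COOL → SYNC → SYNC → OPEN → COOL → SYNC → OPEN  → end OPEN, rejected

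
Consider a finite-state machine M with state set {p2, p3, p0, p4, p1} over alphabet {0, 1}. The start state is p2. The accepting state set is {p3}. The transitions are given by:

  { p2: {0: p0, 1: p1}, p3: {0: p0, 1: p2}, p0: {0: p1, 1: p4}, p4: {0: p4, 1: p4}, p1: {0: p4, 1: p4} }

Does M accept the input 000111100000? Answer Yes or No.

start at p2
read '0': p2 → p0
read '0': p0 → p1
read '0': p1 → p4
read '1': p4 → p4
read '1': p4 → p4
read '1': p4 → p4
read '1': p4 → p4
read '0': p4 → p4
read '0': p4 → p4
read '0': p4 → p4
read '0': p4 → p4
read '0': p4 → p4
End state p4 is not accepting.

No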